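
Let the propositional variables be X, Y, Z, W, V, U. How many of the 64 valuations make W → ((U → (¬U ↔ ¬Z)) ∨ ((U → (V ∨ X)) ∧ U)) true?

62

Initial set: {(W → ((U → (¬U ↔ ¬Z)) ∨ ((U → (V ∨ X)) ∧ U)))}.
(W → ((U → (¬U ↔ ¬Z)) ∨ ((U → (V ∨ X)) ∧ U))): β-rule — branch into ¬W  //  ((U → (¬U ↔ ¬Z)) ∨ ((U → (V ∨ X)) ∧ U)).
  branch 1 (add ¬W):
    ○ open, literals {W=F}.
  branch 2 (add ((U → (¬U ↔ ¬Z)) ∨ ((U → (V ∨ X)) ∧ U))):
    ((U → (¬U ↔ ¬Z)) ∨ ((U → (V ∨ X)) ∧ U)): β-rule — branch into (U → (¬U ↔ ¬Z))  //  ((U → (V ∨ X)) ∧ U).
      branch 2.1 (add (U → (¬U ↔ ¬Z))):
        (U → (¬U ↔ ¬Z)): β-rule — branch into ¬U  //  (¬U ↔ ¬Z).
          branch 2.1.1 (add ¬U):
            ○ open, literals {U=F}.
          branch 2.1.2 (add (¬U ↔ ¬Z)):
            (¬U ↔ ¬Z): β-rule — branch into ¬U, ¬Z  //  ¬¬U, ¬¬Z.
              branch 2.1.2.1 (add ¬U, ¬Z):
                ○ open, literals {U=F, Z=F}.
              branch 2.1.2.2 (add ¬¬U, ¬¬Z):
                ○ open, literals {U=T, Z=T}.
      branch 2.2 (add ((U → (V ∨ X)) ∧ U)):
        ((U → (V ∨ X)) ∧ U): α-rule — add (U → (V ∨ X)), U.
        (U → (V ∨ X)): β-rule — branch into ¬U  //  (V ∨ X).
          branch 2.2.1 (add ¬U):
            × closes — contains both U and ¬U.
          branch 2.2.2 (add (V ∨ X)):
            (V ∨ X): β-rule — branch into V  //  X.
              branch 2.2.2.1 (add V):
                ○ open, literals {U=T, V=T}.
              branch 2.2.2.2 (add X):
                ○ open, literals {U=T, X=T}.
1 branch closed, 6 open.
Each open branch fixes some atoms; the unmentioned ones are free. Counting distinct full assignments: branch {W=F} (X, Y, Z, V, U) contributes 32 new; branch {U=F} (X, Y, Z, W, V) contributes 16 new; branch {U=F, Z=F} (X, Y, W, V) contributes 0 new; branch {U=T, Z=T} (X, Y, W, V) contributes 8 new; branch {U=T, V=T} (X, Y, Z, W) contributes 4 new; branch {U=T, X=T} (Y, Z, W, V) contributes 2 new. Total: 62.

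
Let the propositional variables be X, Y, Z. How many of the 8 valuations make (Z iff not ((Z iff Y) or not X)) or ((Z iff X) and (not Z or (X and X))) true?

5

Initial set: {T ((Z iff not ((Z iff Y) or not X)) or ((Z iff X) and (not Z or (X and X))))}.
T ((Z iff not ((Z iff Y) or not X)) or ((Z iff X) and (not Z or (X and X)))): β-rule — branch into T (Z iff not ((Z iff Y) or not X))  //  T ((Z iff X) and (not Z or (X and X))).
  branch 1 (add T (Z iff not ((Z iff Y) or not X))):
    T (Z iff not ((Z iff Y) or not X)): β-rule — branch into T Z, T not ((Z iff Y) or not X)  //  F Z, F not ((Z iff Y) or not X).
      branch 1.1 (add T Z, T not ((Z iff Y) or not X)):
        T not ((Z iff Y) or not X): α-rule — add F (Z iff Y), F not X.
        F (Z iff Y): β-rule — branch into T Z, F Y  //  F Z, T Y.
          branch 1.1.1 (add T Z, F Y):
            ○ open, literals {X=true, Y=false, Z=true}.
          branch 1.1.2 (add F Z, T Y):
            × closes — contains both Z and not Z.
      branch 1.2 (add F Z, F not ((Z iff Y) or not X)):
        F not ((Z iff Y) or not X): β-rule — branch into T (Z iff Y)  //  T not X.
          branch 1.2.1 (add T (Z iff Y)):
            T (Z iff Y): β-rule — branch into T Z, T Y  //  F Z, F Y.
              branch 1.2.1.1 (add T Z, T Y):
                × closes — contains both Z and not Z.
              branch 1.2.1.2 (add F Z, F Y):
                ○ open, literals {Y=false, Z=false}.
          branch 1.2.2 (add T not X):
            ○ open, literals {X=false, Z=false}.
  branch 2 (add T ((Z iff X) and (not Z or (X and X)))):
    T ((Z iff X) and (not Z or (X and X))): α-rule — add T (Z iff X), T (not Z or (X and X)).
    T (Z iff X): β-rule — branch into T Z, T X  //  F Z, F X.
      branch 2.1 (add T Z, T X):
        T (not Z or (X and X)): β-rule — branch into T not Z  //  T (X and X).
          branch 2.1.1 (add T not Z):
            × closes — contains both Z and not Z.
          branch 2.1.2 (add T (X and X)):
            T (X and X): α-rule — add T X, T X.
            ○ open, literals {X=true, Z=true}.
      branch 2.2 (add F Z, F X):
        T (not Z or (X and X)): β-rule — branch into T not Z  //  T (X and X).
          branch 2.2.1 (add T not Z):
            ○ open, literals {X=false, Z=false}.
          branch 2.2.2 (add T (X and X)):
            T (X and X): α-rule — add T X, T X.
            × closes — contains both X and not X.
4 branches closed, 5 open.
Each open branch fixes some atoms; the unmentioned ones are free. Counting distinct full assignments: branch {X=true, Y=false, Z=true} (none free) contributes 1 new; branch {Y=false, Z=false} (X) contributes 2 new; branch {X=false, Z=false} (Y) contributes 1 new; branch {X=true, Z=true} (Y) contributes 1 new; branch {X=false, Z=false} (Y) contributes 0 new. Total: 5.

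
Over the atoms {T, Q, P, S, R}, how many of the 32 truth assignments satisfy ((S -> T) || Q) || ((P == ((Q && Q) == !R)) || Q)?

30

Initial set: {T (((S -> T) || Q) || ((P == ((Q && Q) == !R)) || Q))}.
T (((S -> T) || Q) || ((P == ((Q && Q) == !R)) || Q)): β-rule — branch into T ((S -> T) || Q)  //  T ((P == ((Q && Q) == !R)) || Q).
  branch 1 (add T ((S -> T) || Q)):
    T ((S -> T) || Q): β-rule — branch into T (S -> T)  //  T Q.
      branch 1.1 (add T (S -> T)):
        T (S -> T): β-rule — branch into F S  //  T T.
          branch 1.1.1 (add F S):
            ○ open, literals {S=false}.
          branch 1.1.2 (add T T):
            ○ open, literals {T=true}.
      branch 1.2 (add T Q):
        ○ open, literals {Q=true}.
  branch 2 (add T ((P == ((Q && Q) == !R)) || Q)):
    T ((P == ((Q && Q) == !R)) || Q): β-rule — branch into T (P == ((Q && Q) == !R))  //  T Q.
      branch 2.1 (add T (P == ((Q && Q) == !R))):
        T (P == ((Q && Q) == !R)): β-rule — branch into T P, T ((Q && Q) == !R)  //  F P, F ((Q && Q) == !R).
          branch 2.1.1 (add T P, T ((Q && Q) == !R)):
            T ((Q && Q) == !R): β-rule — branch into T (Q && Q), T !R  //  F (Q && Q), F !R.
              branch 2.1.1.1 (add T (Q && Q), T !R):
                T (Q && Q): α-rule — add T Q, T Q.
                ○ open, literals {P=true, Q=true, R=false}.
              branch 2.1.1.2 (add F (Q && Q), F !R):
                F (Q && Q): β-rule — branch into F Q  //  F Q.
                  branch 2.1.1.2.1 (add F Q):
                    ○ open, literals {P=true, Q=false, R=true}.
                  branch 2.1.1.2.2 (add F Q):
                    ○ open, literals {P=true, Q=false, R=true}.
          branch 2.1.2 (add F P, F ((Q && Q) == !R)):
            F ((Q && Q) == !R): β-rule — branch into T (Q && Q), F !R  //  F (Q && Q), T !R.
              branch 2.1.2.1 (add T (Q && Q), F !R):
                T (Q && Q): α-rule — add T Q, T Q.
                ○ open, literals {P=false, Q=true, R=true}.
              branch 2.1.2.2 (add F (Q && Q), T !R):
                F (Q && Q): β-rule — branch into F Q  //  F Q.
                  branch 2.1.2.2.1 (add F Q):
                    ○ open, literals {P=false, Q=false, R=false}.
                  branch 2.1.2.2.2 (add F Q):
                    ○ open, literals {P=false, Q=false, R=false}.
      branch 2.2 (add T Q):
        ○ open, literals {Q=true}.
0 branches closed, 10 open.
Each open branch fixes some atoms; the unmentioned ones are free. Counting distinct full assignments: branch {S=false} (T, Q, P, R) contributes 16 new; branch {T=true} (Q, P, S, R) contributes 8 new; branch {Q=true} (T, P, S, R) contributes 4 new; branch {P=true, Q=true, R=false} (T, S) contributes 0 new; branch {P=true, Q=false, R=true} (T, S) contributes 1 new; branch {P=true, Q=false, R=true} (T, S) contributes 0 new; branch {P=false, Q=true, R=true} (T, S) contributes 0 new; branch {P=false, Q=false, R=false} (T, S) contributes 1 new; branch {P=false, Q=false, R=false} (T, S) contributes 0 new; branch {Q=true} (T, P, S, R) contributes 0 new. Total: 30.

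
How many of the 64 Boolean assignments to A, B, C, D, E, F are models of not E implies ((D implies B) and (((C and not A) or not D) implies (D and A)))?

38

Initial set: {(not E implies ((D implies B) and (((C and not A) or not D) implies (D and A))))}.
(not E implies ((D implies B) and (((C and not A) or not D) implies (D and A)))): β-rule — branch into not not E  //  ((D implies B) and (((C and not A) or not D) implies (D and A))).
  branch 1 (add not not E):
    ○ open, literals {E=1}.
  branch 2 (add ((D implies B) and (((C and not A) or not D) implies (D and A)))):
    ((D implies B) and (((C and not A) or not D) implies (D and A))): α-rule — add (D implies B), (((C and not A) or not D) implies (D and A)).
    (D implies B): β-rule — branch into not D  //  B.
      branch 2.1 (add not D):
        (((C and not A) or not D) implies (D and A)): β-rule — branch into not ((C and not A) or not D)  //  (D and A).
          branch 2.1.1 (add not ((C and not A) or not D)):
            not ((C and not A) or not D): α-rule — add not (C and not A), not not D.
            × closes — contains both D and not D.
          branch 2.1.2 (add (D and A)):
            (D and A): α-rule — add D, A.
            × closes — contains both D and not D.
      branch 2.2 (add B):
        (((C and not A) or not D) implies (D and A)): β-rule — branch into not ((C and not A) or not D)  //  (D and A).
          branch 2.2.1 (add not ((C and not A) or not D)):
            not ((C and not A) or not D): α-rule — add not (C and not A), not not D.
            not (C and not A): β-rule — branch into not C  //  not not A.
              branch 2.2.1.1 (add not C):
                ○ open, literals {B=1, C=0, D=1}.
              branch 2.2.1.2 (add not not A):
                ○ open, literals {A=1, B=1, D=1}.
          branch 2.2.2 (add (D and A)):
            (D and A): α-rule — add D, A.
            ○ open, literals {A=1, B=1, D=1}.
2 branches closed, 4 open.
Each open branch fixes some atoms; the unmentioned ones are free. Counting distinct full assignments: branch {E=1} (A, B, C, D, F) contributes 32 new; branch {B=1, C=0, D=1} (A, E, F) contributes 4 new; branch {A=1, B=1, D=1} (C, E, F) contributes 2 new; branch {A=1, B=1, D=1} (C, E, F) contributes 0 new. Total: 38.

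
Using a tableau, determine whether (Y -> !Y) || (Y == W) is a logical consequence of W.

Yes

Initial set: {W; !((Y -> !Y) || (Y == W))}.
!((Y -> !Y) || (Y == W)): α-rule — add !(Y -> !Y), !(Y == W).
!(Y -> !Y): α-rule — add Y, !!Y.
!(Y == W): β-rule — branch into Y, !W  //  !Y, W.
  branch 1 (add Y, !W):
    × closes — contains both W and !W.
  branch 2 (add !Y, W):
    × closes — contains both Y and !Y.
All 2 branches close.
Every branch closed, so the premises entail the conclusion.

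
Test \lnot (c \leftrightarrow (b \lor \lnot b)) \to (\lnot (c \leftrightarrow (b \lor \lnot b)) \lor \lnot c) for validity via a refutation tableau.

Valid

Assume the negation and expand:
Initial set: {\lnot (\lnot (c \leftrightarrow (b \lor \lnot b)) \to (\lnot (c \leftrightarrow (b \lor \lnot b)) \lor \lnot c))}.
\lnot (\lnot (c \leftrightarrow (b \lor \lnot b)) \to (\lnot (c \leftrightarrow (b \lor \lnot b)) \lor \lnot c)): α-rule — add \lnot (c \leftrightarrow (b \lor \lnot b)), \lnot (\lnot (c \leftrightarrow (b \lor \lnot b)) \lor \lnot c).
\lnot (\lnot (c \leftrightarrow (b \lor \lnot b)) \lor \lnot c): α-rule — add \lnot \lnot (c \leftrightarrow (b \lor \lnot b)), \lnot \lnot c.
\lnot (c \leftrightarrow (b \lor \lnot b)): β-rule — branch into c, \lnot (b \lor \lnot b)  //  \lnot c, (b \lor \lnot b).
  branch 1 (add c, \lnot (b \lor \lnot b)):
    \lnot (b \lor \lnot b): α-rule — add \lnot b, \lnot \lnot b.
    × closes — contains both b and \lnot b.
  branch 2 (add \lnot c, (b \lor \lnot b)):
    × closes — contains both c and \lnot c.
All 2 branches close.
Every branch closed, so the negation is unsatisfiable and the formula is valid.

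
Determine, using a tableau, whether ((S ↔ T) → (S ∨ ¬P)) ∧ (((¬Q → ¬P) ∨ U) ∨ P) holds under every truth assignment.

Assume the negation and expand:
Initial set: {¬(((S ↔ T) → (S ∨ ¬P)) ∧ (((¬Q → ¬P) ∨ U) ∨ P))}.
¬(((S ↔ T) → (S ∨ ¬P)) ∧ (((¬Q → ¬P) ∨ U) ∨ P)): β-rule — branch into ¬((S ↔ T) → (S ∨ ¬P))  //  ¬(((¬Q → ¬P) ∨ U) ∨ P).
  branch 1 (add ¬((S ↔ T) → (S ∨ ¬P))):
    ¬((S ↔ T) → (S ∨ ¬P)): α-rule — add (S ↔ T), ¬(S ∨ ¬P).
    ¬(S ∨ ¬P): α-rule — add ¬S, ¬¬P.
    (S ↔ T): β-rule — branch into S, T  //  ¬S, ¬T.
      branch 1.1 (add S, T):
        × closes — contains both S and ¬S.
      branch 1.2 (add ¬S, ¬T):
        ○ open, literals {P=1, S=0, T=0}.
  branch 2 (add ¬(((¬Q → ¬P) ∨ U) ∨ P)):
    ¬(((¬Q → ¬P) ∨ U) ∨ P): α-rule — add ¬((¬Q → ¬P) ∨ U), ¬P.
    ¬((¬Q → ¬P) ∨ U): α-rule — add ¬(¬Q → ¬P), ¬U.
    ¬(¬Q → ¬P): α-rule — add ¬Q, ¬¬P.
    × closes — contains both P and ¬P.
2 branches closed, 1 open.
An open branch gives a countermodel: P=1, S=0, T=0 (unmentioned atoms arbitrary); under it the original formula is false.

Not valid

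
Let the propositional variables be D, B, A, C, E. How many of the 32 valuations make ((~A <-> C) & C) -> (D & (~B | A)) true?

Initial set: {(((~A <-> C) & C) -> (D & (~B | A)))}.
(((~A <-> C) & C) -> (D & (~B | A))): β-rule — branch into ~((~A <-> C) & C)  //  (D & (~B | A)).
  branch 1 (add ~((~A <-> C) & C)):
    ~((~A <-> C) & C): β-rule — branch into ~(~A <-> C)  //  ~C.
      branch 1.1 (add ~(~A <-> C)):
        ~(~A <-> C): β-rule — branch into ~A, ~C  //  ~~A, C.
          branch 1.1.1 (add ~A, ~C):
            ○ open, literals {A=F, C=F}.
          branch 1.1.2 (add ~~A, C):
            ○ open, literals {A=T, C=T}.
      branch 1.2 (add ~C):
        ○ open, literals {C=F}.
  branch 2 (add (D & (~B | A))):
    (D & (~B | A)): α-rule — add D, (~B | A).
    (~B | A): β-rule — branch into ~B  //  A.
      branch 2.1 (add ~B):
        ○ open, literals {B=F, D=T}.
      branch 2.2 (add A):
        ○ open, literals {A=T, D=T}.
0 branches closed, 5 open.
Each open branch fixes some atoms; the unmentioned ones are free. Counting distinct full assignments: branch {A=F, C=F} (D, B, E) contributes 8 new; branch {A=T, C=T} (D, B, E) contributes 8 new; branch {C=F} (D, B, A, E) contributes 8 new; branch {B=F, D=T} (A, C, E) contributes 2 new; branch {A=T, D=T} (B, C, E) contributes 0 new. Total: 26.

26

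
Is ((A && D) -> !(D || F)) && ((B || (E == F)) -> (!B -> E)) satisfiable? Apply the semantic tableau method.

Satisfiable

Initial set: {T (((A && D) -> !(D || F)) && ((B || (E == F)) -> (!B -> E)))}.
T (((A && D) -> !(D || F)) && ((B || (E == F)) -> (!B -> E))): α-rule — add T ((A && D) -> !(D || F)), T ((B || (E == F)) -> (!B -> E)).
T ((A && D) -> !(D || F)): β-rule — branch into F (A && D)  //  T !(D || F).
  branch 1 (add F (A && D)):
    T ((B || (E == F)) -> (!B -> E)): β-rule — branch into F (B || (E == F))  //  T (!B -> E).
      branch 1.1 (add F (B || (E == F))):
        F (B || (E == F)): α-rule — add F B, F (E == F).
        F (A && D): β-rule — branch into F A  //  F D.
          branch 1.1.1 (add F A):
            F (E == F): β-rule — branch into T E, F F  //  F E, T F.
              branch 1.1.1.1 (add T E, F F):
                ○ open, literals {A=F, B=F, E=T, F=F}.
              branch 1.1.1.2 (add F E, T F):
                ○ open, literals {A=F, B=F, E=F, F=T}.
          branch 1.1.2 (add F D):
            F (E == F): β-rule — branch into T E, F F  //  F E, T F.
              branch 1.1.2.1 (add T E, F F):
                ○ open, literals {B=F, D=F, E=T, F=F}.
              branch 1.1.2.2 (add F E, T F):
                ○ open, literals {B=F, D=F, E=F, F=T}.
      branch 1.2 (add T (!B -> E)):
        F (A && D): β-rule — branch into F A  //  F D.
          branch 1.2.1 (add F A):
            T (!B -> E): β-rule — branch into F !B  //  T E.
              branch 1.2.1.1 (add F !B):
                ○ open, literals {A=F, B=T}.
              branch 1.2.1.2 (add T E):
                ○ open, literals {A=F, E=T}.
          branch 1.2.2 (add F D):
            T (!B -> E): β-rule — branch into F !B  //  T E.
              branch 1.2.2.1 (add F !B):
                ○ open, literals {B=T, D=F}.
              branch 1.2.2.2 (add T E):
                ○ open, literals {D=F, E=T}.
  branch 2 (add T !(D || F)):
    T !(D || F): α-rule — add F D, F F.
    T ((B || (E == F)) -> (!B -> E)): β-rule — branch into F (B || (E == F))  //  T (!B -> E).
      branch 2.1 (add F (B || (E == F))):
        F (B || (E == F)): α-rule — add F B, F (E == F).
        F (E == F): β-rule — branch into T E, F F  //  F E, T F.
          branch 2.1.1 (add T E, F F):
            ○ open, literals {B=F, D=F, E=T, F=F}.
          branch 2.1.2 (add F E, T F):
            × closes — contains both F and !F.
      branch 2.2 (add T (!B -> E)):
        T (!B -> E): β-rule — branch into F !B  //  T E.
          branch 2.2.1 (add F !B):
            ○ open, literals {B=T, D=F, F=F}.
          branch 2.2.2 (add T E):
            ○ open, literals {D=F, E=T, F=F}.
1 branch closed, 11 open.
An open branch gives a satisfying assignment: A=F, B=F, E=T, F=F.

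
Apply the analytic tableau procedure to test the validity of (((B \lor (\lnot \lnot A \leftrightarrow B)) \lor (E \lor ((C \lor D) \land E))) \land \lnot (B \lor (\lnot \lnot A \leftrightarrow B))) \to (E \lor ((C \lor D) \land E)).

Assume the negation and expand:
Initial set: {\lnot ((((B \lor (\lnot \lnot A \leftrightarrow B)) \lor (E \lor ((C \lor D) \land E))) \land \lnot (B \lor (\lnot \lnot A \leftrightarrow B))) \to (E \lor ((C \lor D) \land E)))}.
\lnot ((((B \lor (\lnot \lnot A \leftrightarrow B)) \lor (E \lor ((C \lor D) \land E))) \land \lnot (B \lor (\lnot \lnot A \leftrightarrow B))) \to (E \lor ((C \lor D) \land E))): α-rule — add (((B \lor (\lnot \lnot A \leftrightarrow B)) \lor (E \lor ((C \lor D) \land E))) \land \lnot (B \lor (\lnot \lnot A \leftrightarrow B))), \lnot (E \lor ((C \lor D) \land E)).
(((B \lor (\lnot \lnot A \leftrightarrow B)) \lor (E \lor ((C \lor D) \land E))) \land \lnot (B \lor (\lnot \lnot A \leftrightarrow B))): α-rule — add ((B \lor (\lnot \lnot A \leftrightarrow B)) \lor (E \lor ((C \lor D) \land E))), \lnot (B \lor (\lnot \lnot A \leftrightarrow B)).
\lnot (E \lor ((C \lor D) \land E)): α-rule — add \lnot E, \lnot ((C \lor D) \land E).
\lnot (B \lor (\lnot \lnot A \leftrightarrow B)): α-rule — add \lnot B, \lnot (\lnot \lnot A \leftrightarrow B).
((B \lor (\lnot \lnot A \leftrightarrow B)) \lor (E \lor ((C \lor D) \land E))): β-rule — branch into (B \lor (\lnot \lnot A \leftrightarrow B))  //  (E \lor ((C \lor D) \land E)).
  branch 1 (add (B \lor (\lnot \lnot A \leftrightarrow B))):
    \lnot ((C \lor D) \land E): β-rule — branch into \lnot (C \lor D)  //  \lnot E.
      branch 1.1 (add \lnot (C \lor D)):
        \lnot (C \lor D): α-rule — add \lnot C, \lnot D.
        \lnot (\lnot \lnot A \leftrightarrow B): β-rule — branch into \lnot \lnot A, \lnot B  //  \lnot \lnot \lnot A, B.
          branch 1.1.1 (add \lnot \lnot A, \lnot B):
            \lnot \lnot A: drop double negation, giving A.
            (B \lor (\lnot \lnot A \leftrightarrow B)): β-rule — branch into B  //  (\lnot \lnot A \leftrightarrow B).
              branch 1.1.1.1 (add B):
                × closes — contains both B and \lnot B.
              branch 1.1.1.2 (add (\lnot \lnot A \leftrightarrow B)):
                (\lnot \lnot A \leftrightarrow B): β-rule — branch into \lnot \lnot A, B  //  \lnot \lnot \lnot A, \lnot B.
                  branch 1.1.1.2.1 (add \lnot \lnot A, B):
                    × closes — contains both B and \lnot B.
                  branch 1.1.1.2.2 (add \lnot \lnot \lnot A, \lnot B):
                    \lnot \lnot \lnot A: drop double negation, giving \lnot A.
                    × closes — contains both A and \lnot A.
          branch 1.1.2 (add \lnot \lnot \lnot A, B):
            × closes — contains both B and \lnot B.
      branch 1.2 (add \lnot E):
        \lnot (\lnot \lnot A \leftrightarrow B): β-rule — branch into \lnot \lnot A, \lnot B  //  \lnot \lnot \lnot A, B.
          branch 1.2.1 (add \lnot \lnot A, \lnot B):
            \lnot \lnot A: drop double negation, giving A.
            (B \lor (\lnot \lnot A \leftrightarrow B)): β-rule — branch into B  //  (\lnot \lnot A \leftrightarrow B).
              branch 1.2.1.1 (add B):
                × closes — contains both B and \lnot B.
              branch 1.2.1.2 (add (\lnot \lnot A \leftrightarrow B)):
                (\lnot \lnot A \leftrightarrow B): β-rule — branch into \lnot \lnot A, B  //  \lnot \lnot \lnot A, \lnot B.
                  branch 1.2.1.2.1 (add \lnot \lnot A, B):
                    × closes — contains both B and \lnot B.
                  branch 1.2.1.2.2 (add \lnot \lnot \lnot A, \lnot B):
                    \lnot \lnot \lnot A: drop double negation, giving \lnot A.
                    × closes — contains both A and \lnot A.
          branch 1.2.2 (add \lnot \lnot \lnot A, B):
            × closes — contains both B and \lnot B.
  branch 2 (add (E \lor ((C \lor D) \land E))):
    \lnot ((C \lor D) \land E): β-rule — branch into \lnot (C \lor D)  //  \lnot E.
      branch 2.1 (add \lnot (C \lor D)):
        \lnot (C \lor D): α-rule — add \lnot C, \lnot D.
        \lnot (\lnot \lnot A \leftrightarrow B): β-rule — branch into \lnot \lnot A, \lnot B  //  \lnot \lnot \lnot A, B.
          branch 2.1.1 (add \lnot \lnot A, \lnot B):
            \lnot \lnot A: drop double negation, giving A.
            (E \lor ((C \lor D) \land E)): β-rule — branch into E  //  ((C \lor D) \land E).
              branch 2.1.1.1 (add E):
                × closes — contains both E and \lnot E.
              branch 2.1.1.2 (add ((C \lor D) \land E)):
                ((C \lor D) \land E): α-rule — add (C \lor D), E.
                × closes — contains both E and \lnot E.
          branch 2.1.2 (add \lnot \lnot \lnot A, B):
            × closes — contains both B and \lnot B.
      branch 2.2 (add \lnot E):
        \lnot (\lnot \lnot A \leftrightarrow B): β-rule — branch into \lnot \lnot A, \lnot B  //  \lnot \lnot \lnot A, B.
          branch 2.2.1 (add \lnot \lnot A, \lnot B):
            \lnot \lnot A: drop double negation, giving A.
            (E \lor ((C \lor D) \land E)): β-rule — branch into E  //  ((C \lor D) \land E).
              branch 2.2.1.1 (add E):
                × closes — contains both E and \lnot E.
              branch 2.2.1.2 (add ((C \lor D) \land E)):
                ((C \lor D) \land E): α-rule — add (C \lor D), E.
                × closes — contains both E and \lnot E.
          branch 2.2.2 (add \lnot \lnot \lnot A, B):
            × closes — contains both B and \lnot B.
All 14 branches close.
Every branch closed, so the negation is unsatisfiable and the formula is valid.

Valid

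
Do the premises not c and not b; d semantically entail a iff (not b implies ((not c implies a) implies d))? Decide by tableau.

Initial set: {(not c and not b); d; not (a iff (not b implies ((not c implies a) implies d)))}.
(not c and not b): α-rule — add not c, not b.
not (a iff (not b implies ((not c implies a) implies d))): β-rule — branch into a, not (not b implies ((not c implies a) implies d))  //  not a, (not b implies ((not c implies a) implies d)).
  branch 1 (add a, not (not b implies ((not c implies a) implies d))):
    not (not b implies ((not c implies a) implies d)): α-rule — add not b, not ((not c implies a) implies d).
    not ((not c implies a) implies d): α-rule — add (not c implies a), not d.
    × closes — contains both d and not d.
  branch 2 (add not a, (not b implies ((not c implies a) implies d))):
    (not b implies ((not c implies a) implies d)): β-rule — branch into not not b  //  ((not c implies a) implies d).
      branch 2.1 (add not not b):
        × closes — contains both b and not b.
      branch 2.2 (add ((not c implies a) implies d)):
        ((not c implies a) implies d): β-rule — branch into not (not c implies a)  //  d.
          branch 2.2.1 (add not (not c implies a)):
            not (not c implies a): α-rule — add not c, not a.
            ○ open, literals {a=0, b=0, c=0, d=1}.
          branch 2.2.2 (add d):
            ○ open, literals {a=0, b=0, c=0, d=1}.
2 branches closed, 2 open.
An open branch gives a countermodel: a=0, b=0, c=0, d=1 (unmentioned atoms arbitrary); the premises hold there but the conclusion fails.

No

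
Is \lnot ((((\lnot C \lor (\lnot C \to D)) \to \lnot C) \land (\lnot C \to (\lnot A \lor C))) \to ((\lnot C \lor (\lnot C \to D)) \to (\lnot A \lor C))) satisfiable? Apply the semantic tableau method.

Initial set: {T \lnot ((((\lnot C \lor (\lnot C \to D)) \to \lnot C) \land (\lnot C \to (\lnot A \lor C))) \to ((\lnot C \lor (\lnot C \to D)) \to (\lnot A \lor C)))}.
T \lnot ((((\lnot C \lor (\lnot C \to D)) \to \lnot C) \land (\lnot C \to (\lnot A \lor C))) \to ((\lnot C \lor (\lnot C \to D)) \to (\lnot A \lor C))): α-rule — add T (((\lnot C \lor (\lnot C \to D)) \to \lnot C) \land (\lnot C \to (\lnot A \lor C))), F ((\lnot C \lor (\lnot C \to D)) \to (\lnot A \lor C)).
T (((\lnot C \lor (\lnot C \to D)) \to \lnot C) \land (\lnot C \to (\lnot A \lor C))): α-rule — add T ((\lnot C \lor (\lnot C \to D)) \to \lnot C), T (\lnot C \to (\lnot A \lor C)).
F ((\lnot C \lor (\lnot C \to D)) \to (\lnot A \lor C)): α-rule — add T (\lnot C \lor (\lnot C \to D)), F (\lnot A \lor C).
F (\lnot A \lor C): α-rule — add F \lnot A, F C.
T ((\lnot C \lor (\lnot C \to D)) \to \lnot C): β-rule — branch into F (\lnot C \lor (\lnot C \to D))  //  T \lnot C.
  branch 1 (add F (\lnot C \lor (\lnot C \to D))):
    F (\lnot C \lor (\lnot C \to D)): α-rule — add F \lnot C, F (\lnot C \to D).
    × closes — contains both C and \lnot C.
  branch 2 (add T \lnot C):
    T (\lnot C \to (\lnot A \lor C)): β-rule — branch into F \lnot C  //  T (\lnot A \lor C).
      branch 2.1 (add F \lnot C):
        × closes — contains both C and \lnot C.
      branch 2.2 (add T (\lnot A \lor C)):
        T (\lnot C \lor (\lnot C \to D)): β-rule — branch into T \lnot C  //  T (\lnot C \to D).
          branch 2.2.1 (add T \lnot C):
            T (\lnot A \lor C): β-rule — branch into T \lnot A  //  T C.
              branch 2.2.1.1 (add T \lnot A):
                × closes — contains both A and \lnot A.
              branch 2.2.1.2 (add T C):
                × closes — contains both C and \lnot C.
          branch 2.2.2 (add T (\lnot C \to D)):
            T (\lnot A \lor C): β-rule — branch into T \lnot A  //  T C.
              branch 2.2.2.1 (add T \lnot A):
                × closes — contains both A and \lnot A.
              branch 2.2.2.2 (add T C):
                × closes — contains both C and \lnot C.
All 6 branches close.
Every branch closed; the formula is unsatisfiable.

Unsatisfiable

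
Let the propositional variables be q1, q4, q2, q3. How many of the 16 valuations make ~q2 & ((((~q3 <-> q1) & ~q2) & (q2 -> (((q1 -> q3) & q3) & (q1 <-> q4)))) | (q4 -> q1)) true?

7

Initial set: {(~q2 & ((((~q3 <-> q1) & ~q2) & (q2 -> (((q1 -> q3) & q3) & (q1 <-> q4)))) | (q4 -> q1)))}.
(~q2 & ((((~q3 <-> q1) & ~q2) & (q2 -> (((q1 -> q3) & q3) & (q1 <-> q4)))) | (q4 -> q1))): α-rule — add ~q2, ((((~q3 <-> q1) & ~q2) & (q2 -> (((q1 -> q3) & q3) & (q1 <-> q4)))) | (q4 -> q1)).
((((~q3 <-> q1) & ~q2) & (q2 -> (((q1 -> q3) & q3) & (q1 <-> q4)))) | (q4 -> q1)): β-rule — branch into (((~q3 <-> q1) & ~q2) & (q2 -> (((q1 -> q3) & q3) & (q1 <-> q4))))  //  (q4 -> q1).
  branch 1 (add (((~q3 <-> q1) & ~q2) & (q2 -> (((q1 -> q3) & q3) & (q1 <-> q4))))):
    (((~q3 <-> q1) & ~q2) & (q2 -> (((q1 -> q3) & q3) & (q1 <-> q4)))): α-rule — add ((~q3 <-> q1) & ~q2), (q2 -> (((q1 -> q3) & q3) & (q1 <-> q4))).
    ((~q3 <-> q1) & ~q2): α-rule — add (~q3 <-> q1), ~q2.
    (q2 -> (((q1 -> q3) & q3) & (q1 <-> q4))): β-rule — branch into ~q2  //  (((q1 -> q3) & q3) & (q1 <-> q4)).
      branch 1.1 (add ~q2):
        (~q3 <-> q1): β-rule — branch into ~q3, q1  //  ~~q3, ~q1.
          branch 1.1.1 (add ~q3, q1):
            ○ open, literals {q1=true, q2=false, q3=false}.
          branch 1.1.2 (add ~~q3, ~q1):
            ○ open, literals {q1=false, q2=false, q3=true}.
      branch 1.2 (add (((q1 -> q3) & q3) & (q1 <-> q4))):
        (((q1 -> q3) & q3) & (q1 <-> q4)): α-rule — add ((q1 -> q3) & q3), (q1 <-> q4).
        ((q1 -> q3) & q3): α-rule — add (q1 -> q3), q3.
        (~q3 <-> q1): β-rule — branch into ~q3, q1  //  ~~q3, ~q1.
          branch 1.2.1 (add ~q3, q1):
            × closes — contains both q3 and ~q3.
          branch 1.2.2 (add ~~q3, ~q1):
            (q1 <-> q4): β-rule — branch into q1, q4  //  ~q1, ~q4.
              branch 1.2.2.1 (add q1, q4):
                × closes — contains both q1 and ~q1.
              branch 1.2.2.2 (add ~q1, ~q4):
                (q1 -> q3): β-rule — branch into ~q1  //  q3.
                  branch 1.2.2.2.1 (add ~q1):
                    ○ open, literals {q1=false, q2=false, q3=true, q4=false}.
                  branch 1.2.2.2.2 (add q3):
                    ○ open, literals {q1=false, q2=false, q3=true, q4=false}.
  branch 2 (add (q4 -> q1)):
    (q4 -> q1): β-rule — branch into ~q4  //  q1.
      branch 2.1 (add ~q4):
        ○ open, literals {q2=false, q4=false}.
      branch 2.2 (add q1):
        ○ open, literals {q1=true, q2=false}.
2 branches closed, 6 open.
Each open branch fixes some atoms; the unmentioned ones are free. Counting distinct full assignments: branch {q1=true, q2=false, q3=false} (q4) contributes 2 new; branch {q1=false, q2=false, q3=true} (q4) contributes 2 new; branch {q1=false, q2=false, q3=true, q4=false} (none free) contributes 0 new; branch {q1=false, q2=false, q3=true, q4=false} (none free) contributes 0 new; branch {q2=false, q4=false} (q1, q3) contributes 2 new; branch {q1=true, q2=false} (q4, q3) contributes 1 new. Total: 7.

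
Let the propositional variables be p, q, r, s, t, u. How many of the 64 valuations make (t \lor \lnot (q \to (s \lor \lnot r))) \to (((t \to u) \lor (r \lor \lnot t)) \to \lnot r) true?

44

Initial set: {((t \lor \lnot (q \to (s \lor \lnot r))) \to (((t \to u) \lor (r \lor \lnot t)) \to \lnot r))}.
((t \lor \lnot (q \to (s \lor \lnot r))) \to (((t \to u) \lor (r \lor \lnot t)) \to \lnot r)): β-rule — branch into \lnot (t \lor \lnot (q \to (s \lor \lnot r)))  //  (((t \to u) \lor (r \lor \lnot t)) \to \lnot r).
  branch 1 (add \lnot (t \lor \lnot (q \to (s \lor \lnot r)))):
    \lnot (t \lor \lnot (q \to (s \lor \lnot r))): α-rule — add \lnot t, \lnot \lnot (q \to (s \lor \lnot r)).
    \lnot \lnot (q \to (s \lor \lnot r)): β-rule — branch into \lnot q  //  (s \lor \lnot r).
      branch 1.1 (add \lnot q):
        ○ open, literals {q=false, t=false}.
      branch 1.2 (add (s \lor \lnot r)):
        (s \lor \lnot r): β-rule — branch into s  //  \lnot r.
          branch 1.2.1 (add s):
            ○ open, literals {s=true, t=false}.
          branch 1.2.2 (add \lnot r):
            ○ open, literals {r=false, t=false}.
  branch 2 (add (((t \to u) \lor (r \lor \lnot t)) \to \lnot r)):
    (((t \to u) \lor (r \lor \lnot t)) \to \lnot r): β-rule — branch into \lnot ((t \to u) \lor (r \lor \lnot t))  //  \lnot r.
      branch 2.1 (add \lnot ((t \to u) \lor (r \lor \lnot t))):
        \lnot ((t \to u) \lor (r \lor \lnot t)): α-rule — add \lnot (t \to u), \lnot (r \lor \lnot t).
        \lnot (t \to u): α-rule — add t, \lnot u.
        \lnot (r \lor \lnot t): α-rule — add \lnot r, \lnot \lnot t.
        ○ open, literals {r=false, t=true, u=false}.
      branch 2.2 (add \lnot r):
        ○ open, literals {r=false}.
0 branches closed, 5 open.
Each open branch fixes some atoms; the unmentioned ones are free. Counting distinct full assignments: branch {q=false, t=false} (p, r, s, u) contributes 16 new; branch {s=true, t=false} (p, q, r, u) contributes 8 new; branch {r=false, t=false} (p, q, s, u) contributes 4 new; branch {r=false, t=true, u=false} (p, q, s) contributes 8 new; branch {r=false} (p, q, s, t, u) contributes 8 new. Total: 44.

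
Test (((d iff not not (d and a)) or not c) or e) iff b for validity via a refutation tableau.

Not valid

Assume the negation and expand:
Initial set: {not ((((d iff not not (d and a)) or not c) or e) iff b)}.
not ((((d iff not not (d and a)) or not c) or e) iff b): β-rule — branch into (((d iff not not (d and a)) or not c) or e), not b  //  not (((d iff not not (d and a)) or not c) or e), b.
  branch 1 (add (((d iff not not (d and a)) or not c) or e), not b):
    (((d iff not not (d and a)) or not c) or e): β-rule — branch into ((d iff not not (d and a)) or not c)  //  e.
      branch 1.1 (add ((d iff not not (d and a)) or not c)):
        ((d iff not not (d and a)) or not c): β-rule — branch into (d iff not not (d and a))  //  not c.
          branch 1.1.1 (add (d iff not not (d and a))):
            (d iff not not (d and a)): β-rule — branch into d, not not (d and a)  //  not d, not not not (d and a).
              branch 1.1.1.1 (add d, not not (d and a)):
                not not (d and a): drop double negation, giving (d and a).
                (d and a): α-rule — add d, a.
                ○ open, literals {a=T, b=F, d=T}.
              branch 1.1.1.2 (add not d, not not not (d and a)):
                not not not (d and a): drop double negation, giving not (d and a).
                not (d and a): β-rule — branch into not d  //  not a.
                  branch 1.1.1.2.1 (add not d):
                    ○ open, literals {b=F, d=F}.
                  branch 1.1.1.2.2 (add not a):
                    ○ open, literals {a=F, b=F, d=F}.
          branch 1.1.2 (add not c):
            ○ open, literals {b=F, c=F}.
      branch 1.2 (add e):
        ○ open, literals {b=F, e=T}.
  branch 2 (add not (((d iff not not (d and a)) or not c) or e), b):
    not (((d iff not not (d and a)) or not c) or e): α-rule — add not ((d iff not not (d and a)) or not c), not e.
    not ((d iff not not (d and a)) or not c): α-rule — add not (d iff not not (d and a)), not not c.
    not (d iff not not (d and a)): β-rule — branch into d, not not not (d and a)  //  not d, not not (d and a).
      branch 2.1 (add d, not not not (d and a)):
        not not not (d and a): drop double negation, giving not (d and a).
        not (d and a): β-rule — branch into not d  //  not a.
          branch 2.1.1 (add not d):
            × closes — contains both d and not d.
          branch 2.1.2 (add not a):
            ○ open, literals {a=F, b=T, c=T, d=T, e=F}.
      branch 2.2 (add not d, not not (d and a)):
        not not (d and a): drop double negation, giving (d and a).
        (d and a): α-rule — add d, a.
        × closes — contains both d and not d.
2 branches closed, 6 open.
An open branch gives a countermodel: a=T, b=F, d=T (unmentioned atoms arbitrary); under it the original formula is false.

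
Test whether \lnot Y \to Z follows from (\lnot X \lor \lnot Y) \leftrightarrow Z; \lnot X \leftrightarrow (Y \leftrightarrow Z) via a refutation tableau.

Initial set: {T ((\lnot X \lor \lnot Y) \leftrightarrow Z); T (\lnot X \leftrightarrow (Y \leftrightarrow Z)); F (\lnot Y \to Z)}.
F (\lnot Y \to Z): α-rule — add T \lnot Y, F Z.
T ((\lnot X \lor \lnot Y) \leftrightarrow Z): β-rule — branch into T (\lnot X \lor \lnot Y), T Z  //  F (\lnot X \lor \lnot Y), F Z.
  branch 1 (add T (\lnot X \lor \lnot Y), T Z):
    × closes — contains both Z and \lnot Z.
  branch 2 (add F (\lnot X \lor \lnot Y), F Z):
    F (\lnot X \lor \lnot Y): α-rule — add F \lnot X, F \lnot Y.
    × closes — contains both Y and \lnot Y.
All 2 branches close.
Every branch closed, so the premises entail the conclusion.

Yes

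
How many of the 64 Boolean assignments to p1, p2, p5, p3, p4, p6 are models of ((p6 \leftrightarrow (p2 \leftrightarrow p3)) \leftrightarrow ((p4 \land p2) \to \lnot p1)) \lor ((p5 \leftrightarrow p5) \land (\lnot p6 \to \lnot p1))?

Initial set: {(((p6 \leftrightarrow (p2 \leftrightarrow p3)) \leftrightarrow ((p4 \land p2) \to \lnot p1)) \lor ((p5 \leftrightarrow p5) \land (\lnot p6 \to \lnot p1)))}.
(((p6 \leftrightarrow (p2 \leftrightarrow p3)) \leftrightarrow ((p4 \land p2) \to \lnot p1)) \lor ((p5 \leftrightarrow p5) \land (\lnot p6 \to \lnot p1))): β-rule — branch into ((p6 \leftrightarrow (p2 \leftrightarrow p3)) \leftrightarrow ((p4 \land p2) \to \lnot p1))  //  ((p5 \leftrightarrow p5) \land (\lnot p6 \to \lnot p1)).
  branch 1 (add ((p6 \leftrightarrow (p2 \leftrightarrow p3)) \leftrightarrow ((p4 \land p2) \to \lnot p1))):
    ((p6 \leftrightarrow (p2 \leftrightarrow p3)) \leftrightarrow ((p4 \land p2) \to \lnot p1)): β-rule — branch into (p6 \leftrightarrow (p2 \leftrightarrow p3)), ((p4 \land p2) \to \lnot p1)  //  \lnot (p6 \leftrightarrow (p2 \leftrightarrow p3)), \lnot ((p4 \land p2) \to \lnot p1).
      branch 1.1 (add (p6 \leftrightarrow (p2 \leftrightarrow p3)), ((p4 \land p2) \to \lnot p1)):
        (p6 \leftrightarrow (p2 \leftrightarrow p3)): β-rule — branch into p6, (p2 \leftrightarrow p3)  //  \lnot p6, \lnot (p2 \leftrightarrow p3).
          branch 1.1.1 (add p6, (p2 \leftrightarrow p3)):
            ((p4 \land p2) \to \lnot p1): β-rule — branch into \lnot (p4 \land p2)  //  \lnot p1.
              branch 1.1.1.1 (add \lnot (p4 \land p2)):
                (p2 \leftrightarrow p3): β-rule — branch into p2, p3  //  \lnot p2, \lnot p3.
                  branch 1.1.1.1.1 (add p2, p3):
                    \lnot (p4 \land p2): β-rule — branch into \lnot p4  //  \lnot p2.
                      branch 1.1.1.1.1.1 (add \lnot p4):
                        ○ open, literals {p2=true, p3=true, p4=false, p6=true}.
                      branch 1.1.1.1.1.2 (add \lnot p2):
                        × closes — contains both p2 and \lnot p2.
                  branch 1.1.1.1.2 (add \lnot p2, \lnot p3):
                    \lnot (p4 \land p2): β-rule — branch into \lnot p4  //  \lnot p2.
                      branch 1.1.1.1.2.1 (add \lnot p4):
                        ○ open, literals {p2=false, p3=false, p4=false, p6=true}.
                      branch 1.1.1.1.2.2 (add \lnot p2):
                        ○ open, literals {p2=false, p3=false, p6=true}.
              branch 1.1.1.2 (add \lnot p1):
                (p2 \leftrightarrow p3): β-rule — branch into p2, p3  //  \lnot p2, \lnot p3.
                  branch 1.1.1.2.1 (add p2, p3):
                    ○ open, literals {p1=false, p2=true, p3=true, p6=true}.
                  branch 1.1.1.2.2 (add \lnot p2, \lnot p3):
                    ○ open, literals {p1=false, p2=false, p3=false, p6=true}.
          branch 1.1.2 (add \lnot p6, \lnot (p2 \leftrightarrow p3)):
            ((p4 \land p2) \to \lnot p1): β-rule — branch into \lnot (p4 \land p2)  //  \lnot p1.
              branch 1.1.2.1 (add \lnot (p4 \land p2)):
                \lnot (p2 \leftrightarrow p3): β-rule — branch into p2, \lnot p3  //  \lnot p2, p3.
                  branch 1.1.2.1.1 (add p2, \lnot p3):
                    \lnot (p4 \land p2): β-rule — branch into \lnot p4  //  \lnot p2.
                      branch 1.1.2.1.1.1 (add \lnot p4):
                        ○ open, literals {p2=true, p3=false, p4=false, p6=false}.
                      branch 1.1.2.1.1.2 (add \lnot p2):
                        × closes — contains both p2 and \lnot p2.
                  branch 1.1.2.1.2 (add \lnot p2, p3):
                    \lnot (p4 \land p2): β-rule — branch into \lnot p4  //  \lnot p2.
                      branch 1.1.2.1.2.1 (add \lnot p4):
                        ○ open, literals {p2=false, p3=true, p4=false, p6=false}.
                      branch 1.1.2.1.2.2 (add \lnot p2):
                        ○ open, literals {p2=false, p3=true, p6=false}.
              branch 1.1.2.2 (add \lnot p1):
                \lnot (p2 \leftrightarrow p3): β-rule — branch into p2, \lnot p3  //  \lnot p2, p3.
                  branch 1.1.2.2.1 (add p2, \lnot p3):
                    ○ open, literals {p1=false, p2=true, p3=false, p6=false}.
                  branch 1.1.2.2.2 (add \lnot p2, p3):
                    ○ open, literals {p1=false, p2=false, p3=true, p6=false}.
      branch 1.2 (add \lnot (p6 \leftrightarrow (p2 \leftrightarrow p3)), \lnot ((p4 \land p2) \to \lnot p1)):
        \lnot ((p4 \land p2) \to \lnot p1): α-rule — add (p4 \land p2), \lnot \lnot p1.
        (p4 \land p2): α-rule — add p4, p2.
        \lnot (p6 \leftrightarrow (p2 \leftrightarrow p3)): β-rule — branch into p6, \lnot (p2 \leftrightarrow p3)  //  \lnot p6, (p2 \leftrightarrow p3).
          branch 1.2.1 (add p6, \lnot (p2 \leftrightarrow p3)):
            \lnot (p2 \leftrightarrow p3): β-rule — branch into p2, \lnot p3  //  \lnot p2, p3.
              branch 1.2.1.1 (add p2, \lnot p3):
                ○ open, literals {p1=true, p2=true, p3=false, p4=true, p6=true}.
              branch 1.2.1.2 (add \lnot p2, p3):
                × closes — contains both p2 and \lnot p2.
          branch 1.2.2 (add \lnot p6, (p2 \leftrightarrow p3)):
            (p2 \leftrightarrow p3): β-rule — branch into p2, p3  //  \lnot p2, \lnot p3.
              branch 1.2.2.1 (add p2, p3):
                ○ open, literals {p1=true, p2=true, p3=true, p4=true, p6=false}.
              branch 1.2.2.2 (add \lnot p2, \lnot p3):
                × closes — contains both p2 and \lnot p2.
  branch 2 (add ((p5 \leftrightarrow p5) \land (\lnot p6 \to \lnot p1))):
    ((p5 \leftrightarrow p5) \land (\lnot p6 \to \lnot p1)): α-rule — add (p5 \leftrightarrow p5), (\lnot p6 \to \lnot p1).
    (p5 \leftrightarrow p5): β-rule — branch into p5, p5  //  \lnot p5, \lnot p5.
      branch 2.1 (add p5, p5):
        (\lnot p6 \to \lnot p1): β-rule — branch into \lnot \lnot p6  //  \lnot p1.
          branch 2.1.1 (add \lnot \lnot p6):
            ○ open, literals {p5=true, p6=true}.
          branch 2.1.2 (add \lnot p1):
            ○ open, literals {p1=false, p5=true}.
      branch 2.2 (add \lnot p5, \lnot p5):
        (\lnot p6 \to \lnot p1): β-rule — branch into \lnot \lnot p6  //  \lnot p1.
          branch 2.2.1 (add \lnot \lnot p6):
            ○ open, literals {p5=false, p6=true}.
          branch 2.2.2 (add \lnot p1):
            ○ open, literals {p1=false, p5=false}.
4 branches closed, 16 open.
Each open branch fixes some atoms; the unmentioned ones are free. Counting distinct full assignments: branch {p2=true, p3=true, p4=false, p6=true} (p1, p5) contributes 4 new; branch {p2=false, p3=false, p4=false, p6=true} (p1, p5) contributes 4 new; branch {p2=false, p3=false, p6=true} (p1, p5, p4) contributes 4 new; branch {p1=false, p2=true, p3=true, p6=true} (p5, p4) contributes 2 new; branch {p1=false, p2=false, p3=false, p6=true} (p5, p4) contributes 0 new; branch {p2=true, p3=false, p4=false, p6=false} (p1, p5) contributes 4 new; branch {p2=false, p3=true, p4=false, p6=false} (p1, p5) contributes 4 new; branch {p2=false, p3=true, p6=false} (p1, p5, p4) contributes 4 new; branch {p1=false, p2=true, p3=false, p6=false} (p5, p4) contributes 2 new; branch {p1=false, p2=false, p3=true, p6=false} (p5, p4) contributes 0 new; branch {p1=true, p2=true, p3=false, p4=true, p6=true} (p5) contributes 2 new; branch {p1=true, p2=true, p3=true, p4=true, p6=false} (p5) contributes 2 new; branch {p5=true, p6=true} (p1, p2, p3, p4) contributes 8 new; branch {p1=false, p5=true} (p2, p3, p4, p6) contributes 4 new; branch {p5=false, p6=true} (p1, p2, p3, p4) contributes 8 new; branch {p1=false, p5=false} (p2, p3, p4, p6) contributes 4 new. Total: 56.

56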